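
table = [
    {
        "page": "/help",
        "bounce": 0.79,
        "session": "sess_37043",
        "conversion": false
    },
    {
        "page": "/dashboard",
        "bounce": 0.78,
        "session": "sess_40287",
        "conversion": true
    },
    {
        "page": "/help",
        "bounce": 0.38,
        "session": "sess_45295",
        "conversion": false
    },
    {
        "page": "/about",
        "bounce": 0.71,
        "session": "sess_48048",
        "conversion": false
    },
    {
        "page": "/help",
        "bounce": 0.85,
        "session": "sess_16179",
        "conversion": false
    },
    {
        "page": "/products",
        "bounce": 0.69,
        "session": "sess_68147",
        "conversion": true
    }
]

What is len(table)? 6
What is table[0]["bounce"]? 0.79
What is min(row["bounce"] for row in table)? 0.38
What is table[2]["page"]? "/help"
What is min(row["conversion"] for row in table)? False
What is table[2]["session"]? "sess_45295"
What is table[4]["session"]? "sess_16179"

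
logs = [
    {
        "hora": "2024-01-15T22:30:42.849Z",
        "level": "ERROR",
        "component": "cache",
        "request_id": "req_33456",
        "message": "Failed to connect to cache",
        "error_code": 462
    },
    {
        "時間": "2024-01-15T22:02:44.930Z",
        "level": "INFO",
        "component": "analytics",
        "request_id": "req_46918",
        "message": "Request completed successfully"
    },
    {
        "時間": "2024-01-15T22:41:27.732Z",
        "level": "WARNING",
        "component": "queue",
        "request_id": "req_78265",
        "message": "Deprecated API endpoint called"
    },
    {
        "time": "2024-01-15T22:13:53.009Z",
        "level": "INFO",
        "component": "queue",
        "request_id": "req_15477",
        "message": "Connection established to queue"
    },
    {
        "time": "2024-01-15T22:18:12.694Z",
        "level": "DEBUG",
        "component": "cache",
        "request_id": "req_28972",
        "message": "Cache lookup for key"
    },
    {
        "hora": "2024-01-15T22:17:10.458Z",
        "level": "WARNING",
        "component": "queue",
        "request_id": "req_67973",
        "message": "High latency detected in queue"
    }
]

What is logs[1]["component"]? "analytics"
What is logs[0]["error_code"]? 462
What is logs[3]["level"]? "INFO"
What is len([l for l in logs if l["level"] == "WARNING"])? 2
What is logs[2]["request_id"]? "req_78265"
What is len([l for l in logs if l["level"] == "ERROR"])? 1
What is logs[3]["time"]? "2024-01-15T22:13:53.009Z"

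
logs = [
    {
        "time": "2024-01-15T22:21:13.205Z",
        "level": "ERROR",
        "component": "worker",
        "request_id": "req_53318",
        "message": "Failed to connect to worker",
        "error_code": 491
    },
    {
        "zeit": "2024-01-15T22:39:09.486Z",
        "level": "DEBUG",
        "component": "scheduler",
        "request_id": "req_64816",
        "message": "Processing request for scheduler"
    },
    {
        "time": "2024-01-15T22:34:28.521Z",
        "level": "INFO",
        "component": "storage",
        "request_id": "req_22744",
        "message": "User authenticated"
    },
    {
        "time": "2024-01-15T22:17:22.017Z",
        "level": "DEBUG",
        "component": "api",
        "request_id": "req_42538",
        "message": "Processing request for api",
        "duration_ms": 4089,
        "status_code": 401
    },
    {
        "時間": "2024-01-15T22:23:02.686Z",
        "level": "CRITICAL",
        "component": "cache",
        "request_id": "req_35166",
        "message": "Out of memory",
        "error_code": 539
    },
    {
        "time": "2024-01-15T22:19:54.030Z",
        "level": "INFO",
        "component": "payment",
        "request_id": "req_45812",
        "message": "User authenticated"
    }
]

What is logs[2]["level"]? "INFO"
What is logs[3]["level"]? "DEBUG"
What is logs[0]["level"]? "ERROR"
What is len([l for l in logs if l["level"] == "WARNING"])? 0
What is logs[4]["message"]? "Out of memory"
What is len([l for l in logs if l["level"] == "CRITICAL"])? 1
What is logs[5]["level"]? "INFO"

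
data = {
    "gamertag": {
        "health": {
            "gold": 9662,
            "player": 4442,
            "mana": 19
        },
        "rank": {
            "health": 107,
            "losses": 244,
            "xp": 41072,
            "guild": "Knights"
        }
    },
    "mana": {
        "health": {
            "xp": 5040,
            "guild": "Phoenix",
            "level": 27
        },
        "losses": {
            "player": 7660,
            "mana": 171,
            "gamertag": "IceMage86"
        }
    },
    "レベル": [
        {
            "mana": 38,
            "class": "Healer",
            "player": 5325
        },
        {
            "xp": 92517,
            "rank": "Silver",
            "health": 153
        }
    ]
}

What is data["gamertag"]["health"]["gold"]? 9662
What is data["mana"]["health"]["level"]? 27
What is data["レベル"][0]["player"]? 5325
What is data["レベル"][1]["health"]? 153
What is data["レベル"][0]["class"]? "Healer"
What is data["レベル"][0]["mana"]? 38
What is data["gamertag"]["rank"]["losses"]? 244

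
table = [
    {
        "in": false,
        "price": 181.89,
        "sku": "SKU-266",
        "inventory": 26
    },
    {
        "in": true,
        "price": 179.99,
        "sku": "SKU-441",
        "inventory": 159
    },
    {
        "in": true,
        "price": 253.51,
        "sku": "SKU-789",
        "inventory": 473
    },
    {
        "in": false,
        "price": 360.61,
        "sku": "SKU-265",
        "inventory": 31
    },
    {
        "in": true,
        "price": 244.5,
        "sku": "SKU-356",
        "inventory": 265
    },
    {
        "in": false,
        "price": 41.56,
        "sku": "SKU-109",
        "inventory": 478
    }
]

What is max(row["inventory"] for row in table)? 478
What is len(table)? 6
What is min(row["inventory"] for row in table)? 26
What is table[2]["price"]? 253.51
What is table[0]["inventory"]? 26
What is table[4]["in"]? True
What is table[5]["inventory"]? 478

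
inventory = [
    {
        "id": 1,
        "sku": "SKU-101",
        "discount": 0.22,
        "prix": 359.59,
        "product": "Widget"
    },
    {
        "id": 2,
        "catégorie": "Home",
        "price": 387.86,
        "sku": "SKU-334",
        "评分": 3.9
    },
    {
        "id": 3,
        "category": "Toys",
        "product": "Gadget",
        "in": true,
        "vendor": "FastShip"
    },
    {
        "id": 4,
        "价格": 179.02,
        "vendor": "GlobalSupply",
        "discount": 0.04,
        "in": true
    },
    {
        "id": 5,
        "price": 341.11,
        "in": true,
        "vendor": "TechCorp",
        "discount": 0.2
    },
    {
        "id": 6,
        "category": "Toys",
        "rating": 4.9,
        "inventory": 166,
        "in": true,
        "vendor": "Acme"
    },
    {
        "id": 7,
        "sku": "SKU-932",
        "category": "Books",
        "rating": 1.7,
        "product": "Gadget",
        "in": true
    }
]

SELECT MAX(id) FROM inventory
7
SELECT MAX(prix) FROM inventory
359.59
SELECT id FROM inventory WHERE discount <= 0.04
[4]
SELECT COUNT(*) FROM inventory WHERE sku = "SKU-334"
1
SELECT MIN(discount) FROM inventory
0.04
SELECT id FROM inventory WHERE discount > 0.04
[1, 5]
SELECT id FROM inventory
[1, 2, 3, 4, 5, 6, 7]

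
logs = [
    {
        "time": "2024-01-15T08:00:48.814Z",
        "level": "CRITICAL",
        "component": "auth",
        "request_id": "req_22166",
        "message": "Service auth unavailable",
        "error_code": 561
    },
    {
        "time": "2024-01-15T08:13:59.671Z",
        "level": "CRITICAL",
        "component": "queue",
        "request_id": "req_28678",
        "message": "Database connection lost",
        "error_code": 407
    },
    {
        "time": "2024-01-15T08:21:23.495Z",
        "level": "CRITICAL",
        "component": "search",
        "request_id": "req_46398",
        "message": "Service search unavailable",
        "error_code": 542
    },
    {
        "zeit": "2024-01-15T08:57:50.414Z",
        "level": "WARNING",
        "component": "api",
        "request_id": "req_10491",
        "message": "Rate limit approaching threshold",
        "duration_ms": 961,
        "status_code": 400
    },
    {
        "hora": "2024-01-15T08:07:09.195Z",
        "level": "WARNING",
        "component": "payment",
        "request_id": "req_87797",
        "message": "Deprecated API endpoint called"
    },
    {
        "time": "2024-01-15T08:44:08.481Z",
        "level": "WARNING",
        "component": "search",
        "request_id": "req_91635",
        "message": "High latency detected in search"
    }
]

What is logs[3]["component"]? "api"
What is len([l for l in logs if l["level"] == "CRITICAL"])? 3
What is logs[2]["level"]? "CRITICAL"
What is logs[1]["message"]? "Database connection lost"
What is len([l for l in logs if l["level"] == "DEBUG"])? 0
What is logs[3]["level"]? "WARNING"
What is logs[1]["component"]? "queue"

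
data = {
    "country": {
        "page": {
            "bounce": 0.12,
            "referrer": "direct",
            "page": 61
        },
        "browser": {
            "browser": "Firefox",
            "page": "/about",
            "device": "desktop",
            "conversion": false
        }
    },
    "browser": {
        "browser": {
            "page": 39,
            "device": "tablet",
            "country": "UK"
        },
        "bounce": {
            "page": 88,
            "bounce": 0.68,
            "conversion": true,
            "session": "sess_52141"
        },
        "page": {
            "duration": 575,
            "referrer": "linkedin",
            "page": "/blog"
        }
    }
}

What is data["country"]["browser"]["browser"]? "Firefox"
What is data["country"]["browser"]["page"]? "/about"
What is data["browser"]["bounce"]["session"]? "sess_52141"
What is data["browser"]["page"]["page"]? "/blog"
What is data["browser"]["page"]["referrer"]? "linkedin"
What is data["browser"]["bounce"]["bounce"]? 0.68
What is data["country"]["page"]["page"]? 61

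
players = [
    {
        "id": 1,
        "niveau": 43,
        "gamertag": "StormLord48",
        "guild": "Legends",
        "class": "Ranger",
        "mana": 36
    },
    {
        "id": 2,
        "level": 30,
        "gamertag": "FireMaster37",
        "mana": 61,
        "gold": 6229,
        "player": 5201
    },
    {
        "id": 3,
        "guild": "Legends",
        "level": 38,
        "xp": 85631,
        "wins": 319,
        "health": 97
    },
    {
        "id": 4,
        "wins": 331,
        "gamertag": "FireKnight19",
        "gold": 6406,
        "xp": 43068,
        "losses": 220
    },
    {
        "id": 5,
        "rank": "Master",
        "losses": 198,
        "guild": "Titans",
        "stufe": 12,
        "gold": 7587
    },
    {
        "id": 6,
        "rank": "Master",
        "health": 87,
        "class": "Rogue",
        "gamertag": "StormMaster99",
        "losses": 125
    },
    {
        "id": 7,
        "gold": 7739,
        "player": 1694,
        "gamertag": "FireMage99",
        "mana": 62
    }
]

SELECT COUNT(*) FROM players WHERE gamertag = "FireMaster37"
1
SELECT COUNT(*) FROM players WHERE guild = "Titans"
1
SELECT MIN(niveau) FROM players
43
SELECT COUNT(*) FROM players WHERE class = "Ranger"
1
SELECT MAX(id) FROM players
7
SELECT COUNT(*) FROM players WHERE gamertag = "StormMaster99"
1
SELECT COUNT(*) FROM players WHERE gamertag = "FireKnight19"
1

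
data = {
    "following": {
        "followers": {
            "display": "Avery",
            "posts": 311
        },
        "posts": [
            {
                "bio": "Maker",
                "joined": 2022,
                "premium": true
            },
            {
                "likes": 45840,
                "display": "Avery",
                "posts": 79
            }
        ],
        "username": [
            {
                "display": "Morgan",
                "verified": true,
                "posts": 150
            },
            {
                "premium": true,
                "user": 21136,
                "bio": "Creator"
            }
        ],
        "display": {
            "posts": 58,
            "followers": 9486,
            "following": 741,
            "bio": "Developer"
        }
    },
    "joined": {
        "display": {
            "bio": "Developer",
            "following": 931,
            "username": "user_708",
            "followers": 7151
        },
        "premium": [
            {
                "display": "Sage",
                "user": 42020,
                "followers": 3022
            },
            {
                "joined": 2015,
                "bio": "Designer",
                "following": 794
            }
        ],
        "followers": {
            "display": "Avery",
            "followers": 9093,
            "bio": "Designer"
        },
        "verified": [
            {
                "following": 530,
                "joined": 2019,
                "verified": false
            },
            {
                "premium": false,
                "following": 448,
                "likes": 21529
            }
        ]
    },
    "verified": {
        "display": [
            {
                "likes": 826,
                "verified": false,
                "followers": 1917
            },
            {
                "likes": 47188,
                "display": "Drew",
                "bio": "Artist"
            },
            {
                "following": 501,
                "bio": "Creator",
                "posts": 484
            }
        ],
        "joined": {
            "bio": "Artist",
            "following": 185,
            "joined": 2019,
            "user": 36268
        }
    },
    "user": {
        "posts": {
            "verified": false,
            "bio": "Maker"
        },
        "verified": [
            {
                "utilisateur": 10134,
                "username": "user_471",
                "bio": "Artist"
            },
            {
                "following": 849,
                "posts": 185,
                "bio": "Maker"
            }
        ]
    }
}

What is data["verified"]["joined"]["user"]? 36268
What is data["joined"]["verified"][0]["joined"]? 2019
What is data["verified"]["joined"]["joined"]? 2019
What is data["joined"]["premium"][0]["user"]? 42020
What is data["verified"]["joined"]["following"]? 185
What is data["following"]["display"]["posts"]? 58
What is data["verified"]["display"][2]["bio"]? "Creator"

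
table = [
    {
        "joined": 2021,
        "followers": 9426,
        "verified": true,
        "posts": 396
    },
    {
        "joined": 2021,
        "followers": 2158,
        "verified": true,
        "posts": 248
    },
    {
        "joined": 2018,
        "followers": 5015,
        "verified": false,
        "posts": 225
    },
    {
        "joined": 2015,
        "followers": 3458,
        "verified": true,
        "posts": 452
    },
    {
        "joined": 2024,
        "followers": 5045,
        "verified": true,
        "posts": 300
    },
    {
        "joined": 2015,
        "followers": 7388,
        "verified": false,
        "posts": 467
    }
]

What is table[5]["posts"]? 467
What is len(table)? 6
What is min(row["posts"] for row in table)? 225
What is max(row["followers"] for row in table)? 9426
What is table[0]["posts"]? 396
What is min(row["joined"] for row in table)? 2015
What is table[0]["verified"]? True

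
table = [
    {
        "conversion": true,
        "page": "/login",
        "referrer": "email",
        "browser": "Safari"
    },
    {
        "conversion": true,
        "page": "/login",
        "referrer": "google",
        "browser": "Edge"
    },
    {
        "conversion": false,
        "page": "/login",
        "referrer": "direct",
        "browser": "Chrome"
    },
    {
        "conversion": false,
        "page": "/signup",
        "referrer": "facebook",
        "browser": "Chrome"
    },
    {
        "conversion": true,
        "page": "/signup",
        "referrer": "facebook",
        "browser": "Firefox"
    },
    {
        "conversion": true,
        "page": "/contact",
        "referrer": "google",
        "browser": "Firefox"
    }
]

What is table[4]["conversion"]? True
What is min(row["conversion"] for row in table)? False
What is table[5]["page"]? "/contact"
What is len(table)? 6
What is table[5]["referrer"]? "google"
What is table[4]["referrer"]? "facebook"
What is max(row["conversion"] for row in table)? True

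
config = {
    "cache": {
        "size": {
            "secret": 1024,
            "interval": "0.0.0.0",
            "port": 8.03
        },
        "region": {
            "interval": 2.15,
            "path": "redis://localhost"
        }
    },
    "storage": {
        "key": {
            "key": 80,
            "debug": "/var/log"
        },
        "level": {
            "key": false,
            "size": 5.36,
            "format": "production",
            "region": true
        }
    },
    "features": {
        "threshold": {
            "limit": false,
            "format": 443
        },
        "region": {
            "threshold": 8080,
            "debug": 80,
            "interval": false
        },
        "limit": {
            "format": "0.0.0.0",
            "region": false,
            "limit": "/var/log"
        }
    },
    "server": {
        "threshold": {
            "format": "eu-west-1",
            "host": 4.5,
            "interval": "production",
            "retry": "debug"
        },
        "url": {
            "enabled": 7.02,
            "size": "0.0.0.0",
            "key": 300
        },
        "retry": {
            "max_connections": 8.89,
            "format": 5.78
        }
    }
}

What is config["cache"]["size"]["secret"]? 1024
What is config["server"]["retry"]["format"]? 5.78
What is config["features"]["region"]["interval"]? False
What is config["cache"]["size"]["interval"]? "0.0.0.0"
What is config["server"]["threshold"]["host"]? 4.5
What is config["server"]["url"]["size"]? "0.0.0.0"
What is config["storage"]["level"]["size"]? 5.36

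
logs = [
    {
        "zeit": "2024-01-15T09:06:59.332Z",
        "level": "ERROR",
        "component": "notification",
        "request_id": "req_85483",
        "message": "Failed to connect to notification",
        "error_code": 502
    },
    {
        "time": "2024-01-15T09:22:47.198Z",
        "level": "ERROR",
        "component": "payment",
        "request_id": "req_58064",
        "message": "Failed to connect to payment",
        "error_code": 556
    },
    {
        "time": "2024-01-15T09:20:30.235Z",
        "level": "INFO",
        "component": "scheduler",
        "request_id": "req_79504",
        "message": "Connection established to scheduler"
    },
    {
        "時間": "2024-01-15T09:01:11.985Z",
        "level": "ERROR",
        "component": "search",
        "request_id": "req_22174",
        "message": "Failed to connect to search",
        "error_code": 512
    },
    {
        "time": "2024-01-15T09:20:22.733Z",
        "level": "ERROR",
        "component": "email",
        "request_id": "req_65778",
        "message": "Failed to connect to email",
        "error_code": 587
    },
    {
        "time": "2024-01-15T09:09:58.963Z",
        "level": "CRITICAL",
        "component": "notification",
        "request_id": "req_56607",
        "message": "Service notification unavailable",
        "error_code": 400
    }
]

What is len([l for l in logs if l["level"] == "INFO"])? 1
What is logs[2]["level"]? "INFO"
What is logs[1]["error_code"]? 556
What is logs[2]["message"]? "Connection established to scheduler"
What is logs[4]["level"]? "ERROR"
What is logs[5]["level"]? "CRITICAL"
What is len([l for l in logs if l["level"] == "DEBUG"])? 0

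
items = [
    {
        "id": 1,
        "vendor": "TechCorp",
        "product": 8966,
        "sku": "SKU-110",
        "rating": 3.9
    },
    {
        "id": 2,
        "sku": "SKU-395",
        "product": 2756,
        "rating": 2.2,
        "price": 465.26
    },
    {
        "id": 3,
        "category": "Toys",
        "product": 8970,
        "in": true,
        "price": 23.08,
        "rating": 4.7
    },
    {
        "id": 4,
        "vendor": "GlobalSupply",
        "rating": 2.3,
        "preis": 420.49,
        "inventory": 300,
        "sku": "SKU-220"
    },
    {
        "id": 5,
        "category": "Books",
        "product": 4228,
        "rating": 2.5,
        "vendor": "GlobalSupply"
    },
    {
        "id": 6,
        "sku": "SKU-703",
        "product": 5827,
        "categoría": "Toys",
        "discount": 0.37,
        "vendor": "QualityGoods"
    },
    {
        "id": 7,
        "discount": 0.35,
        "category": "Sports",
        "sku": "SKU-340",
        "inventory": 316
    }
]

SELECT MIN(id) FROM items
1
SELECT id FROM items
[1, 2, 3, 4, 5, 6, 7]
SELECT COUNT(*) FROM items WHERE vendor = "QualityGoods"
1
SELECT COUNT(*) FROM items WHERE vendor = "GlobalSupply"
2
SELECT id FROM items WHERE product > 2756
[1, 3, 5, 6]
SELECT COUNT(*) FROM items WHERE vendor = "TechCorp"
1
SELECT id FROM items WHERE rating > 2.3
[1, 3, 5]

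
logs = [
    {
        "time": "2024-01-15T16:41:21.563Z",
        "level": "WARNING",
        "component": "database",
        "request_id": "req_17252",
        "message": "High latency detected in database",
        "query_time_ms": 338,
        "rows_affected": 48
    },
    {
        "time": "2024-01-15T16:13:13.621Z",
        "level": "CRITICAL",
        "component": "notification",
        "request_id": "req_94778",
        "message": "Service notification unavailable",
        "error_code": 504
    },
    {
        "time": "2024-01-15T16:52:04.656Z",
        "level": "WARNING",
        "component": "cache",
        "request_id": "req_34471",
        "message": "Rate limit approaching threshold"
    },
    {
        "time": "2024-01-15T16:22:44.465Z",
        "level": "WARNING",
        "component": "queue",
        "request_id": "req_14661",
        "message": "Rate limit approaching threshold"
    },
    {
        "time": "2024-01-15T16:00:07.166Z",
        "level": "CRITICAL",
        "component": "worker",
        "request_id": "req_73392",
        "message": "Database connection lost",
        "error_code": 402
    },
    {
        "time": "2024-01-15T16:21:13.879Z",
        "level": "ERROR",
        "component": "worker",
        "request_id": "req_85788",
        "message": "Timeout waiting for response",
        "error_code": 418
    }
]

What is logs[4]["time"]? "2024-01-15T16:00:07.166Z"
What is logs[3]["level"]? "WARNING"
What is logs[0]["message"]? "High latency detected in database"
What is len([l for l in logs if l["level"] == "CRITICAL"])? 2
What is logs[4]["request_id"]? "req_73392"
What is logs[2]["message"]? "Rate limit approaching threshold"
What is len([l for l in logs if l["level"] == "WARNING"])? 3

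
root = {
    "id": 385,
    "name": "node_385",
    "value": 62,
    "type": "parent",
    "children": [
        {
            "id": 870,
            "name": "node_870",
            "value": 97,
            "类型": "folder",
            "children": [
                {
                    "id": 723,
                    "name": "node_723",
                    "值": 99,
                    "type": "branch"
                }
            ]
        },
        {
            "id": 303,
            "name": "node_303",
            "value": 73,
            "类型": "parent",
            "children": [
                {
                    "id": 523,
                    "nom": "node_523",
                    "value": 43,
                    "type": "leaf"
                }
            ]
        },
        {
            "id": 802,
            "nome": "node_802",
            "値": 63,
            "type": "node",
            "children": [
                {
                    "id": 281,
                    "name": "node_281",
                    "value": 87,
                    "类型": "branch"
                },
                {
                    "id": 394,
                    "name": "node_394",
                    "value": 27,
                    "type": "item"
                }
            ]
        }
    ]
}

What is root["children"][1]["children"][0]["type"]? "leaf"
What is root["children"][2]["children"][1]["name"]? "node_394"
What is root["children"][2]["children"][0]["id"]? 281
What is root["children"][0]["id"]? 870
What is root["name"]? "node_385"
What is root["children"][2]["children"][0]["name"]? "node_281"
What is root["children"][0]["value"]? 97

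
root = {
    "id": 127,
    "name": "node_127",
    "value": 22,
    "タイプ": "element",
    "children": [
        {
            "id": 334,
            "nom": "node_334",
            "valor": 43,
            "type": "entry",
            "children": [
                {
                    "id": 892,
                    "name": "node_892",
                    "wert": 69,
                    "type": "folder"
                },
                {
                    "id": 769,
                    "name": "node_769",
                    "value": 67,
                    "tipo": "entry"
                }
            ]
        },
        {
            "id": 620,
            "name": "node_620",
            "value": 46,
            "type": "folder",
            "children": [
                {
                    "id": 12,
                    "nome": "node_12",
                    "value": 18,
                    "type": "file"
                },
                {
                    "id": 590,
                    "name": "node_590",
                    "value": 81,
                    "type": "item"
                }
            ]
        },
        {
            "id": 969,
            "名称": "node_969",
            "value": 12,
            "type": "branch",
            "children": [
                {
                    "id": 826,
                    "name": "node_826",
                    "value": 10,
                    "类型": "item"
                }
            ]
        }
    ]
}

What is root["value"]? 22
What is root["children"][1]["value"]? 46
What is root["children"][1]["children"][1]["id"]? 590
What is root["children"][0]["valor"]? 43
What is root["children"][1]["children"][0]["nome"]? "node_12"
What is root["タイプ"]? "element"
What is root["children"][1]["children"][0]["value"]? 18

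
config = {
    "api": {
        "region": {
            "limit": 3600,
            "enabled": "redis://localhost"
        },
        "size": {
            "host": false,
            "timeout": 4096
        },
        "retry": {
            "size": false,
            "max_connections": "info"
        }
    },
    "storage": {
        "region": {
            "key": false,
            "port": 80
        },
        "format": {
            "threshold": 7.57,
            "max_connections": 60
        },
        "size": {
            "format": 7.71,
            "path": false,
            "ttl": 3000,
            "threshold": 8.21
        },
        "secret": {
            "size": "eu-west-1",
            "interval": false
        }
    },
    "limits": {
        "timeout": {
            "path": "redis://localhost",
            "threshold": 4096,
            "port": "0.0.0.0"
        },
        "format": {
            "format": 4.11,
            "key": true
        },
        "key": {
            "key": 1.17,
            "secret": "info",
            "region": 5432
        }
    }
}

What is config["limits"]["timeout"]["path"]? "redis://localhost"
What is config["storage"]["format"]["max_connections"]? 60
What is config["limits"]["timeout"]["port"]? "0.0.0.0"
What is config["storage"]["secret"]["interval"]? False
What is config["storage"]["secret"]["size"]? "eu-west-1"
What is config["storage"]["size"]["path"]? False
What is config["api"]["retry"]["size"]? False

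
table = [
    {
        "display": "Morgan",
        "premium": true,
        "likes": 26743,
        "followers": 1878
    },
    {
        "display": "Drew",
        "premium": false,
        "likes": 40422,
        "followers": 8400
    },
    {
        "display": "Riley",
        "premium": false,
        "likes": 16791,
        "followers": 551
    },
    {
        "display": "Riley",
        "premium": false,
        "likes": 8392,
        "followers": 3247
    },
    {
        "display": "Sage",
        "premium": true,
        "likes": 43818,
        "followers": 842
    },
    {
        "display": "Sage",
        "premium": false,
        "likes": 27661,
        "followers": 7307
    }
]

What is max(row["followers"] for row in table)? 8400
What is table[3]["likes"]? 8392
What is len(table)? 6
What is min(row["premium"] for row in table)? False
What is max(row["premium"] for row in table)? True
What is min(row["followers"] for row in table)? 551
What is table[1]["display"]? "Drew"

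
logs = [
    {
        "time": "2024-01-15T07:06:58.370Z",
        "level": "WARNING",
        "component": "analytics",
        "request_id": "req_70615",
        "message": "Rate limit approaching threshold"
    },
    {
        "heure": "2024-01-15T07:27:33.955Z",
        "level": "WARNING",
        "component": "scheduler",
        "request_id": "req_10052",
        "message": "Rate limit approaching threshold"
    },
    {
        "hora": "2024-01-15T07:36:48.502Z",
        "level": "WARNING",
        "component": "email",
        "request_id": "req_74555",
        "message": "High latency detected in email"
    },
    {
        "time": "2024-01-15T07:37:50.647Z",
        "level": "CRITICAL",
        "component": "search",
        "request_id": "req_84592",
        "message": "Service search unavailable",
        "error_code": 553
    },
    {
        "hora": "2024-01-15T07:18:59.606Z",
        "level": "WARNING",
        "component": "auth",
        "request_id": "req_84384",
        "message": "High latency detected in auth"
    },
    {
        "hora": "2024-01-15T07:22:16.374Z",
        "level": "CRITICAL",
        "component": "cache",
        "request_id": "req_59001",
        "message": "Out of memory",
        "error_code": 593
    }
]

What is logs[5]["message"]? "Out of memory"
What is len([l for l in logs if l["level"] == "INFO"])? 0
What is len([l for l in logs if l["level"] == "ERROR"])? 0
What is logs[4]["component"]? "auth"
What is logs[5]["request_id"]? "req_59001"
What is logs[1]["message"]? "Rate limit approaching threshold"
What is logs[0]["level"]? "WARNING"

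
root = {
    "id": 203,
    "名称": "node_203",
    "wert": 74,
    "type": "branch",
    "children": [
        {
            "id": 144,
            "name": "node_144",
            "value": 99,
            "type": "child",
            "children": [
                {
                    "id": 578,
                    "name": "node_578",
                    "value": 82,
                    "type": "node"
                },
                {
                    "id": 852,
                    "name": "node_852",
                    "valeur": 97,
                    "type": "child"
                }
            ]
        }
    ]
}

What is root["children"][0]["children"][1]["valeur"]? 97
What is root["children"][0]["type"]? "child"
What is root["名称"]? "node_203"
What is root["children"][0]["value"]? 99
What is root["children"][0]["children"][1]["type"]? "child"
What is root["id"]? 203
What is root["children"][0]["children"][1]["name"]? "node_852"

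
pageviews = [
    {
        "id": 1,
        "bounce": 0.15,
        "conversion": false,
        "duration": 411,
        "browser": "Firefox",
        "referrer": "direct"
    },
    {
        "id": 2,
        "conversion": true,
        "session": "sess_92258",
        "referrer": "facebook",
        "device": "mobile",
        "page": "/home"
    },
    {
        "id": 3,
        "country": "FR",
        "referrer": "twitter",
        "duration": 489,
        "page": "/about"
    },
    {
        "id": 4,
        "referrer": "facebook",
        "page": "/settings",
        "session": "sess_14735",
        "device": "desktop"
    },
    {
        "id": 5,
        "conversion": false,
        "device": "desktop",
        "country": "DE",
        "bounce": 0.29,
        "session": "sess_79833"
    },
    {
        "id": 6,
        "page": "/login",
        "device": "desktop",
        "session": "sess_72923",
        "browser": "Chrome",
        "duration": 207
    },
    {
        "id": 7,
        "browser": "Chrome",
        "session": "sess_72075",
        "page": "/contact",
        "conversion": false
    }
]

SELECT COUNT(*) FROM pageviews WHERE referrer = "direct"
1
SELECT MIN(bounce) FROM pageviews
0.15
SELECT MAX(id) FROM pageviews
7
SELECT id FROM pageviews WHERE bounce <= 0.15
[1]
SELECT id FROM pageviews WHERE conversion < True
[1, 5, 7]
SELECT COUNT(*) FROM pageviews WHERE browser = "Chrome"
2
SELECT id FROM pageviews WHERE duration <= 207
[6]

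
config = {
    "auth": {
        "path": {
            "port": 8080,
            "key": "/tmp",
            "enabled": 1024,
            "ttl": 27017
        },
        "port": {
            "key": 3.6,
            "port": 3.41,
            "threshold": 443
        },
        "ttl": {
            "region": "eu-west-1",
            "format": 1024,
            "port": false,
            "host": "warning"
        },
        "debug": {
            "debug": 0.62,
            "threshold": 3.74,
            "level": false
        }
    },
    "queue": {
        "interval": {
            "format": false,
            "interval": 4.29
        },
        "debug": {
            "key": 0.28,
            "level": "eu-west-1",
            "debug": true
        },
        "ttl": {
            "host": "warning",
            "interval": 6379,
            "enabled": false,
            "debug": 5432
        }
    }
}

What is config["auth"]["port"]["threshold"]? 443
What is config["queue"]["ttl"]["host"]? "warning"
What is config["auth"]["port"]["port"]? 3.41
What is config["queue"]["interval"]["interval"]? 4.29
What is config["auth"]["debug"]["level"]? False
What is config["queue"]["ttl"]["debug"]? 5432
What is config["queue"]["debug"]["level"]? "eu-west-1"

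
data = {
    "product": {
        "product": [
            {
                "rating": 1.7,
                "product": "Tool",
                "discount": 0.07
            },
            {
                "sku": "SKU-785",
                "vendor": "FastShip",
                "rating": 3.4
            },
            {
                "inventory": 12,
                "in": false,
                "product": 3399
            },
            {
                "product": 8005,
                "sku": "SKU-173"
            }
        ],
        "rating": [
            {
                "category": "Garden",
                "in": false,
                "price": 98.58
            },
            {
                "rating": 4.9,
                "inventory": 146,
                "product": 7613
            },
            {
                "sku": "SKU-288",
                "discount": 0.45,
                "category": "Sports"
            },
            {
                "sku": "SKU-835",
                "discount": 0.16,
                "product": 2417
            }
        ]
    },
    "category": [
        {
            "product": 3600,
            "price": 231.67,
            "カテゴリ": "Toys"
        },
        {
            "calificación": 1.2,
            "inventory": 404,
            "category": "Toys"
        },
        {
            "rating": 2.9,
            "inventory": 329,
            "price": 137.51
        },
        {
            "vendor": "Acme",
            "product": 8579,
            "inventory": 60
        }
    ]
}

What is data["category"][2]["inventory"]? 329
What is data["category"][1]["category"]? "Toys"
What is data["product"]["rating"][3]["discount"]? 0.16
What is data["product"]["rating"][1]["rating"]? 4.9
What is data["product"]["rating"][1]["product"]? 7613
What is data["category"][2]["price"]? 137.51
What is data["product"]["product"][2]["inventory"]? 12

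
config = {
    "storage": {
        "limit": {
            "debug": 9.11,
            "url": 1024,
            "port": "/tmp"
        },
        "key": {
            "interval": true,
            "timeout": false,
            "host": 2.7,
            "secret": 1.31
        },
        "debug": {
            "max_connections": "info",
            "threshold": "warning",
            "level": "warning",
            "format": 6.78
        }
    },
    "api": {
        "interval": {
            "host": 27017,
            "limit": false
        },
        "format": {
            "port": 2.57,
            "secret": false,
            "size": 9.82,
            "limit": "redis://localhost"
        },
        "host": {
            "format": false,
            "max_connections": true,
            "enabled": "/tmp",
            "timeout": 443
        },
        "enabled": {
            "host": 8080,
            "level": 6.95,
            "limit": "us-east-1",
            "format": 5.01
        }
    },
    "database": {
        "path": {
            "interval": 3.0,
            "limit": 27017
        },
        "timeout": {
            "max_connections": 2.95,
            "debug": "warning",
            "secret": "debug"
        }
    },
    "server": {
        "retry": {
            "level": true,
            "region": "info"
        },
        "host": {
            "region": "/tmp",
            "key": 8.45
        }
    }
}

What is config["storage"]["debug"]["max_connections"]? "info"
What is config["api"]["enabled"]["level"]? 6.95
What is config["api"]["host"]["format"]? False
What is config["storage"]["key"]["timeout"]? False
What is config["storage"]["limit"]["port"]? "/tmp"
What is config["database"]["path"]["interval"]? 3.0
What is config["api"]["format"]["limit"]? "redis://localhost"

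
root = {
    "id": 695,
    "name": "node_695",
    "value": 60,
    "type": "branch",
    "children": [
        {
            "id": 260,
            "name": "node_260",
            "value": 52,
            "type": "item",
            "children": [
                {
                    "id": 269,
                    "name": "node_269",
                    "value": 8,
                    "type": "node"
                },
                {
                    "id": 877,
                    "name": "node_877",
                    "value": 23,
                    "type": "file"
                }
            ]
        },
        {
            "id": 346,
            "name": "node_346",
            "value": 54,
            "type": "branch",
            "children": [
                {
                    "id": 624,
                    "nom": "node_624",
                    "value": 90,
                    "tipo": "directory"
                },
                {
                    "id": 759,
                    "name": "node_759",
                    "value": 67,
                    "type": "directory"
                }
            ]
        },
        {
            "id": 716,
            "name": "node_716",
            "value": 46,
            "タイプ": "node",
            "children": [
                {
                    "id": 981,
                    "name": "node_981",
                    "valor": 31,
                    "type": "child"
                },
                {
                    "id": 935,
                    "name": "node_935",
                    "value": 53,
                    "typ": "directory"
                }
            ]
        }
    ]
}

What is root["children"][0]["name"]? "node_260"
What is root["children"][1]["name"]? "node_346"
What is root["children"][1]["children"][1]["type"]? "directory"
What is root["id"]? 695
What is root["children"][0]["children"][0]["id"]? 269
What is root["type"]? "branch"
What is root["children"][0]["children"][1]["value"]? 23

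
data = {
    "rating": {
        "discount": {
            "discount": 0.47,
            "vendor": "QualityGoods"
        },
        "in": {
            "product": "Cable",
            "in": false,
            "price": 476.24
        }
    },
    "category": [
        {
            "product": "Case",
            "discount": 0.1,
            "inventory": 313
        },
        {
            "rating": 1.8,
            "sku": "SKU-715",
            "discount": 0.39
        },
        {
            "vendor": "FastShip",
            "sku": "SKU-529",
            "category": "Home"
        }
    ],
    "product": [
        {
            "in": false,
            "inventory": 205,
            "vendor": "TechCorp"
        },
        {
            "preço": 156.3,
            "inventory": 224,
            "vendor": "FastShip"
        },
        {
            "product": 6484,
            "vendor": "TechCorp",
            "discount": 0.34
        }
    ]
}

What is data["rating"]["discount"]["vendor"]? "QualityGoods"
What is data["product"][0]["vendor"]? "TechCorp"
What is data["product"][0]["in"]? False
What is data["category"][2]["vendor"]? "FastShip"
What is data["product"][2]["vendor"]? "TechCorp"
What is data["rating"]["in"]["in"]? False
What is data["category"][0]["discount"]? 0.1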